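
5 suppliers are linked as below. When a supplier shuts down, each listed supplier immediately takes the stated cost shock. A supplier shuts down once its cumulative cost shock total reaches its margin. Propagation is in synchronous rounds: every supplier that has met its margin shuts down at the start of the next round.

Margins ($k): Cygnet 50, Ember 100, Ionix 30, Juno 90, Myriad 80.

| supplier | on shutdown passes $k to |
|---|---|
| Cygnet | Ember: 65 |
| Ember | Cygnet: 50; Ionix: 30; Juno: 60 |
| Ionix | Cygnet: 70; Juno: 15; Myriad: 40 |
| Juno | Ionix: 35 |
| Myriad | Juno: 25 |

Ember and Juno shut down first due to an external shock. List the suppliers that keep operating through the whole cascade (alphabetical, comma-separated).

Round 1 — Ember, Juno shut down (initial).
  Cygnet: +50 → 50 ≥ 50
  Ionix: +30+35 → 65 ≥ 30
Round 2 — Cygnet, Ionix shut down.
  Myriad: +40 → 40 < 80
No further shutdowns.

Myriad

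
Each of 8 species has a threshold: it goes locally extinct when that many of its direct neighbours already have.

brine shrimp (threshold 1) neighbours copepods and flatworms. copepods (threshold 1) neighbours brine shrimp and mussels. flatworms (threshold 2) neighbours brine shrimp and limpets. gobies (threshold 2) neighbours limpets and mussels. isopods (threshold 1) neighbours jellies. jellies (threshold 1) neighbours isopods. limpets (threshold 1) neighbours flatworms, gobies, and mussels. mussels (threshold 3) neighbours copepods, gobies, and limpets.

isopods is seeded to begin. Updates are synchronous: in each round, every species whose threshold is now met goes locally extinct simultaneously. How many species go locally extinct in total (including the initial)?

2

Round 1 — isopods goes locally extinct (initial).
Round 2 — checking thresholds:
  jellies: 1 of 1 neighbours ≥ 1, goes locally extinct.
Round 3 — no new extinctions; cascade stops.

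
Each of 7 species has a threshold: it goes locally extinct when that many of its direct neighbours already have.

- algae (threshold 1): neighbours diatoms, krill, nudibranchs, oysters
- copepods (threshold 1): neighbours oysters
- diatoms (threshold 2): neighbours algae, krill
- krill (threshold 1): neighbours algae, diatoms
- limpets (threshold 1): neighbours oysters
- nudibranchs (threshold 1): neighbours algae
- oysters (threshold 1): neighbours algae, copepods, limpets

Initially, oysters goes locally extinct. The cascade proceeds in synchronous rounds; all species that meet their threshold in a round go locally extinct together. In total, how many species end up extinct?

Round 1 — oysters goes locally extinct (initial).
Round 2 — checking thresholds:
  algae: 1 of 4 neighbours ≥ 1, goes locally extinct.
  copepods: 1 of 1 neighbours ≥ 1, goes locally extinct.
  limpets: 1 of 1 neighbours ≥ 1, goes locally extinct.
Round 3 — checking thresholds:
  diatoms: 1 of 2 neighbours < 2, holds.
  krill: 1 of 2 neighbours ≥ 1, goes locally extinct.
  nudibranchs: 1 of 1 neighbours ≥ 1, goes locally extinct.
Round 4 — checking thresholds:
  diatoms: 2 of 2 neighbours ≥ 2, goes locally extinct.
Round 5 — no new extinctions; cascade stops.

7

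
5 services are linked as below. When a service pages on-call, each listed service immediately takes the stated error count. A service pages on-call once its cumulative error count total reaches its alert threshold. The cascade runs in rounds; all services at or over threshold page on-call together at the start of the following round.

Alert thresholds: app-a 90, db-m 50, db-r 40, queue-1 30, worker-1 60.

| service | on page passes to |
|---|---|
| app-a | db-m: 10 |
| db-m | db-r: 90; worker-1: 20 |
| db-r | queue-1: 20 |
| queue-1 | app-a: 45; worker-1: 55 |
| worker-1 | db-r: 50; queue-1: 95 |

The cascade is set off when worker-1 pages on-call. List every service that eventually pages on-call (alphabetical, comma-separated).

db-r, queue-1, worker-1

Round 1 — worker-1 pages on-call (initial).
  db-r: +50 → 50 ≥ 40
  queue-1: +95 → 95 ≥ 30
Round 2 — db-r, queue-1 page on-call.
  app-a: +45 → 45 < 90
No further pages.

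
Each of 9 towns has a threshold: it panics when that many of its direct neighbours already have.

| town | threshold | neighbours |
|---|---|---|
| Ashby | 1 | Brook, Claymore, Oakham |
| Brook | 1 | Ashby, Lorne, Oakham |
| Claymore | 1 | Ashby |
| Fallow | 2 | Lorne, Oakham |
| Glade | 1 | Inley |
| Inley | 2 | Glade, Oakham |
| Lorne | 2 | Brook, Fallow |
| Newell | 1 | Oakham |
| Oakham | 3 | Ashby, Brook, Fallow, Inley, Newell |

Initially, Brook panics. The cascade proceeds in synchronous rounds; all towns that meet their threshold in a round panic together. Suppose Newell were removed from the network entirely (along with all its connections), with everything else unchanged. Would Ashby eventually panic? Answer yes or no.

With Newell removed:
Round 1 — Brook panics (initial).
Round 2 — checking thresholds:
  Ashby: 1 of 3 neighbours ≥ 1, panics.
  Lorne: 1 of 2 neighbours < 2, not yet.
  Oakham: 1 of 4 neighbours < 3, not yet.
Round 3 — checking thresholds:
  Claymore: 1 of 1 neighbours ≥ 1, panics.
  Lorne: 1 of 2 neighbours < 2, not yet.
  Oakham: 2 of 4 neighbours < 3, not yet.
Round 4 — no new panics; cascade stops.

yes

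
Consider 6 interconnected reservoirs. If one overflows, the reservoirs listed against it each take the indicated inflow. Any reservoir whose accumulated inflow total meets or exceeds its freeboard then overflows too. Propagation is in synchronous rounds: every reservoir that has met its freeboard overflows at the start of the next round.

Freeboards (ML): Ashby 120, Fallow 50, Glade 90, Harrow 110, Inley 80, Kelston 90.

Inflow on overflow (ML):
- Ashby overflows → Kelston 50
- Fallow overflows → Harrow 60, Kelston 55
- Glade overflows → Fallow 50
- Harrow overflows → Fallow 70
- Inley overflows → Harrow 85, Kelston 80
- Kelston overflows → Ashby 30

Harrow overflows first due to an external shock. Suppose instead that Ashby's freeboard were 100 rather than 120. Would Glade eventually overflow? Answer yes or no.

no

With Ashby's freeboard at 100:
Round 1 — Harrow overflows (initial).
  Fallow: +70 → 70 ≥ 50
Round 2 — Fallow overflows.
  Kelston: +55 → 55 < 90
No further overflows.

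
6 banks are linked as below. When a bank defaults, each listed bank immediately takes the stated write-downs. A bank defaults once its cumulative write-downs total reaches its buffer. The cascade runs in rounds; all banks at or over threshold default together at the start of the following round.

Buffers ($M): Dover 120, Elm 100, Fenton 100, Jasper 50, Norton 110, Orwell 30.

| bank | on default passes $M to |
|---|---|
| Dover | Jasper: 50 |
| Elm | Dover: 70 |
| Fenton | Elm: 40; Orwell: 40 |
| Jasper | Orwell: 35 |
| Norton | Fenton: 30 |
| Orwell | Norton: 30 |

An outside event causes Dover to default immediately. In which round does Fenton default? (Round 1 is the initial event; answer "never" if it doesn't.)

Round 1 — Dover defaults (initial).
  Jasper: +50 → 50 ≥ 50
Round 2 — Jasper defaults.
  Orwell: +35 → 35 ≥ 30
Round 3 — Orwell defaults.
  Norton: +30 → 30 < 110
No further defaults.

never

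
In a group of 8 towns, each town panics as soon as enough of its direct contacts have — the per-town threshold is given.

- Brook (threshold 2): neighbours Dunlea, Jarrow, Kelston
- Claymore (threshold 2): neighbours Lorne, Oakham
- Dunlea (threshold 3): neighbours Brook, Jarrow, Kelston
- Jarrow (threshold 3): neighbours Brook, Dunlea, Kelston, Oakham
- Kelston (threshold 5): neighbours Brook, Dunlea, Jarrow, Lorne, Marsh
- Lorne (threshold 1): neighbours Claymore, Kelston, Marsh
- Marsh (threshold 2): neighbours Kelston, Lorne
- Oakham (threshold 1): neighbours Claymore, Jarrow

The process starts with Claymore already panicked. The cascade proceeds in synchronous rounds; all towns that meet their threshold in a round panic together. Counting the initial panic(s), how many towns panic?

3

Round 1 — Claymore panics (initial).
Round 2 — checking thresholds:
  Lorne: 1 of 3 neighbours ≥ 1, panics.
  Oakham: 1 of 2 neighbours ≥ 1, panics.
Round 3 — no new panics; cascade stops.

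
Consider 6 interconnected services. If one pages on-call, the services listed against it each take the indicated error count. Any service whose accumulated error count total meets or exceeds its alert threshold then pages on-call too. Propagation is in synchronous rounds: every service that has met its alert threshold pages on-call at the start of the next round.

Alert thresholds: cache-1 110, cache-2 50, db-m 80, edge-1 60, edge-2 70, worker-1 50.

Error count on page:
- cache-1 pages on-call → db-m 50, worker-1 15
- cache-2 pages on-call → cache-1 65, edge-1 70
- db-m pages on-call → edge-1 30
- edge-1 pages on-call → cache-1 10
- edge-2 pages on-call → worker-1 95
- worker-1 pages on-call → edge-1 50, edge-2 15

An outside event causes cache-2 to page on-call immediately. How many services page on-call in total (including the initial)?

2

Round 1 — cache-2 pages on-call (initial).
  cache-1: +65 → 65 < 110
  edge-1: +70 → 70 ≥ 60
Round 2 — edge-1 pages on-call.
  cache-1: +10 → 75 < 110
No further pages.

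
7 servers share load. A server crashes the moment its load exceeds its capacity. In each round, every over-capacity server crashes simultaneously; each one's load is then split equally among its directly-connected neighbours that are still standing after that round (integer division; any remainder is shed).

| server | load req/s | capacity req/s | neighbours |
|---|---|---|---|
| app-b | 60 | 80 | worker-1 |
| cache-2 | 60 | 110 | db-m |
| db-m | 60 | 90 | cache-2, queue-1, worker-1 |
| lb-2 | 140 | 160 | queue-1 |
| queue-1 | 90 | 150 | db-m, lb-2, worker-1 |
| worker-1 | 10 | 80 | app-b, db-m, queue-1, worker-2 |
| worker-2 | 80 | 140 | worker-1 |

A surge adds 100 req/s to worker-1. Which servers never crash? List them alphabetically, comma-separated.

Round 1 — worker-1 at 110 > 80. worker-1 crashes.
  worker-1 sheds 110 req/s to app-b, db-m, queue-1, worker-2: 27 each (2 lost).
    app-b: 60+27 = 87 > 80
    db-m: 60+27 = 87 ≤ 90
    queue-1: 90+27 = 117 ≤ 150
    worker-2: 80+27 = 107 ≤ 140
Round 2 — app-b crashes.
  app-b sheds 87 req/s: no online neighbours, lost.
No further crashes.

cache-2, db-m, lb-2, queue-1, worker-2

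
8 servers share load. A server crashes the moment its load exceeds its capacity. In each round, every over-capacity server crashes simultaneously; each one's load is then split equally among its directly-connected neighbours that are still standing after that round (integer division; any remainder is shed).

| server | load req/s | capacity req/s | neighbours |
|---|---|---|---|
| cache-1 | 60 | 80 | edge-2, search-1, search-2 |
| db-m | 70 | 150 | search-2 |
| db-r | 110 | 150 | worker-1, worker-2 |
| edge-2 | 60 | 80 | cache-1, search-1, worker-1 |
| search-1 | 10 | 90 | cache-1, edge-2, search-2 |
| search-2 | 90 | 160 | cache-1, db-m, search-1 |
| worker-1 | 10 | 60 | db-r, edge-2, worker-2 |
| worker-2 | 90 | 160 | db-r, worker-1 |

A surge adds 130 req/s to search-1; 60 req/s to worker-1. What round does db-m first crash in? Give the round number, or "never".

4

Round 1 — search-1 at 140 > 90; worker-1 at 70 > 60. search-1, worker-1 crash.
  search-1 sheds 140 req/s to cache-1, edge-2, search-2: 46 each (2 lost).
    cache-1: 60+46 = 106 > 80
    edge-2: 60+46 = 106 > 80
    search-2: 90+46 = 136 ≤ 160
  worker-1 sheds 70 req/s to db-r, edge-2, worker-2: 23 each (1 lost).
    db-r: 110+23 = 133 ≤ 150
    edge-2: 106+23 = 129 > 80
    worker-2: 90+23 = 113 ≤ 160
Round 2 — cache-1, edge-2 crash.
  cache-1 sheds 106 req/s to search-2: 106 each.
    search-2: 136+106 = 242 > 160
  edge-2 sheds 129 req/s: no online neighbours, lost.
Round 3 — search-2 crashes.
  search-2 sheds 242 req/s to db-m: 242 each.
    db-m: 70+242 = 312 > 150
Round 4 — db-m crashes.
  db-m sheds 312 req/s: no online neighbours, lost.
No further crashes.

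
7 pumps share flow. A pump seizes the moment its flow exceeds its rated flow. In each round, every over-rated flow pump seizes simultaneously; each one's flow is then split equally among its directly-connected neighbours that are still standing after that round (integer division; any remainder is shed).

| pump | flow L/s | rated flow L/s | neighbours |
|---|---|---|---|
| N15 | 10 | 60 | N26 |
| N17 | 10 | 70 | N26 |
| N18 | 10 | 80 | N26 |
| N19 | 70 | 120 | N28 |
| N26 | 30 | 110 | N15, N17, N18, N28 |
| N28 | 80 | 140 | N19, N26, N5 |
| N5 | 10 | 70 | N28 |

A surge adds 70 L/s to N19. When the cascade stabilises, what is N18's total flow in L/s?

Round 1 — N19 at 140 > 120. N19 seizes.
  N19 sheds 140 L/s to N28: 140 each.
    N28: 80+140 = 220 > 140
Round 2 — N28 seizes.
  N28 sheds 220 L/s to N26, N5: 110 each.
    N26: 30+110 = 140 > 110
    N5: 10+110 = 120 > 70
Round 3 — N26, N5 seize.
  N26 sheds 140 L/s to N15, N17, N18: 46 each (2 lost).
    N15: 10+46 = 56 ≤ 60
    N17: 10+46 = 56 ≤ 70
    N18: 10+46 = 56 ≤ 80
  N5 sheds 120 L/s: no online neighbours, lost.
No further seizures.

56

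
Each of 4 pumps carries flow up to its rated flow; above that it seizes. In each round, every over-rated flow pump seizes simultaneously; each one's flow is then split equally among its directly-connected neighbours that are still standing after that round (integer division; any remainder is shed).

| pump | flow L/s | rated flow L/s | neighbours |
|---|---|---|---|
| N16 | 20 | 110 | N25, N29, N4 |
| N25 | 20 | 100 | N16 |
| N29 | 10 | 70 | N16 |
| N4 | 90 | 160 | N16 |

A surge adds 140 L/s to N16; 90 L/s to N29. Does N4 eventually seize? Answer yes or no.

Round 1 — N16 at 160 > 110; N29 at 100 > 70. N16, N29 seize.
  N16 sheds 160 L/s to N25, N4: 80 each.
    N25: 20+80 = 100 ≤ 100
    N4: 90+80 = 170 > 160
  N29 sheds 100 L/s: no online neighbours, lost.
Round 2 — N4 seizes.
  N4 sheds 170 L/s: no online neighbours, lost.
No further seizures.

yes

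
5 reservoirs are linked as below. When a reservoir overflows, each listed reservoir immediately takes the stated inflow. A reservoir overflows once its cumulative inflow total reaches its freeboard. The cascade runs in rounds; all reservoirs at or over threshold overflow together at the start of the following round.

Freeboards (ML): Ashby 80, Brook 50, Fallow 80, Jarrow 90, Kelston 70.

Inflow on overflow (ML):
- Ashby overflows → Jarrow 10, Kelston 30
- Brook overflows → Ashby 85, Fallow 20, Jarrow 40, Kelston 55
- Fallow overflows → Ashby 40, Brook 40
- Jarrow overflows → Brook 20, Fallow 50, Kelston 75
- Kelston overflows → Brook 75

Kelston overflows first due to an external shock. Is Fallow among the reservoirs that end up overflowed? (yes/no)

no

Round 1 — Kelston overflows (initial).
  Brook: +75 → 75 ≥ 50
Round 2 — Brook overflows.
  Ashby: +85 → 85 ≥ 80
  Fallow: +20 → 20 < 80
  Jarrow: +40 → 40 < 90
Round 3 — Ashby overflows.
  Jarrow: +10 → 50 < 90
No further overflows.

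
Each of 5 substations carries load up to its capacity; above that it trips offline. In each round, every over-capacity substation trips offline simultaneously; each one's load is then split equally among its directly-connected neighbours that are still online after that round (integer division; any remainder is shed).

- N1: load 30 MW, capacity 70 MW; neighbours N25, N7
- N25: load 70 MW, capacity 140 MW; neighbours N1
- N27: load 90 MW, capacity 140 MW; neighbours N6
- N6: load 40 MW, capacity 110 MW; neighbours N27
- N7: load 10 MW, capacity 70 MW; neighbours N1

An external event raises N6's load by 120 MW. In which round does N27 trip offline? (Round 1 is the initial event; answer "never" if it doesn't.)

Round 1 — N6 at 160 > 110. N6 trips offline.
  N6 sheds 160 MW to N27: 160 each.
    N27: 90+160 = 250 > 140
Round 2 — N27 trips offline.
  N27 sheds 250 MW: no online neighbours, lost.
No further trips.

2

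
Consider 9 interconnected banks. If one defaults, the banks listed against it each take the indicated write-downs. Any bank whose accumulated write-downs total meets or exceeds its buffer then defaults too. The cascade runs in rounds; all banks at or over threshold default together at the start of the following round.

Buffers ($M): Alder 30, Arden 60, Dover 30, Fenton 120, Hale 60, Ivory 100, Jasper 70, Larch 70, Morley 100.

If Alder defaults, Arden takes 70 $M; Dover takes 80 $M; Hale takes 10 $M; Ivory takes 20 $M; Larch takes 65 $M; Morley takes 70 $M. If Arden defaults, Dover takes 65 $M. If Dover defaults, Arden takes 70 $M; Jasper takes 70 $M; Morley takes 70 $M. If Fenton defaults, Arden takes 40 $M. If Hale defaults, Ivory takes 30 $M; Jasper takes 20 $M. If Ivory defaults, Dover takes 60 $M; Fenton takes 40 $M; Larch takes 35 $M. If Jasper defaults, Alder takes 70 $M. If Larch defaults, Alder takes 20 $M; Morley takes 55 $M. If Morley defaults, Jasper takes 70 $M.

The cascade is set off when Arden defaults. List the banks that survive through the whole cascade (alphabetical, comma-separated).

Round 1 — Arden defaults (initial).
  Dover: +65 → 65 ≥ 30
Round 2 — Dover defaults.
  Jasper: +70 → 70 ≥ 70
  Morley: +70 → 70 < 100
Round 3 — Jasper defaults.
  Alder: +70 → 70 ≥ 30
Round 4 — Alder defaults.
  Hale: +10 → 10 < 60
  Ivory: +20 → 20 < 100
  Larch: +65 → 65 < 70
  Morley: +70 → 140 ≥ 100
Round 5 — Morley defaults.
No further defaults.

Fenton, Hale, Ivory, Larch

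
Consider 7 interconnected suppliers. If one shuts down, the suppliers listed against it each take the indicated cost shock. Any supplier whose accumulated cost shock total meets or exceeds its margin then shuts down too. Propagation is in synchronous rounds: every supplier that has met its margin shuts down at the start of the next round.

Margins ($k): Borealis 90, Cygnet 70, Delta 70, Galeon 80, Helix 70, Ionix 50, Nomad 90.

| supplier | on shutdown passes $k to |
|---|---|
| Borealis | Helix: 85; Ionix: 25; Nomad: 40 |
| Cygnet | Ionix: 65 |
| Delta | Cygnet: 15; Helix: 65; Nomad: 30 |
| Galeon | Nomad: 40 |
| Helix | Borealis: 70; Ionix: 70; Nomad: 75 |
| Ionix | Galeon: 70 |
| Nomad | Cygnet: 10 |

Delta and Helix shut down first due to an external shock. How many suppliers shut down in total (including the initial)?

Round 1 — Delta, Helix shut down (initial).
  Borealis: +70 → 70 < 90
  Cygnet: +15 → 15 < 70
  Ionix: +70 → 70 ≥ 50
  Nomad: +30+75 → 105 ≥ 90
Round 2 — Ionix, Nomad shut down.
  Cygnet: +10 → 25 < 70
  Galeon: +70 → 70 < 80
No further shutdowns.

4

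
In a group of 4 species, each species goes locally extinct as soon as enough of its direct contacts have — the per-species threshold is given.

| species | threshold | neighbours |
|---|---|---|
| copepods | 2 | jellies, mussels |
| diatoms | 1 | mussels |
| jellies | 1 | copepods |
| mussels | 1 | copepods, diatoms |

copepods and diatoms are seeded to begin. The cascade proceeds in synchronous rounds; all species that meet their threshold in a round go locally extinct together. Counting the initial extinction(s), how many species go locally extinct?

4

Round 1 — copepods, diatoms go locally extinct (initial).
Round 2 — checking thresholds:
  jellies: 1 of 1 neighbours ≥ 1, goes locally extinct.
  mussels: 2 of 2 neighbours ≥ 1, goes locally extinct.
Round 3 — no new extinctions; cascade stops.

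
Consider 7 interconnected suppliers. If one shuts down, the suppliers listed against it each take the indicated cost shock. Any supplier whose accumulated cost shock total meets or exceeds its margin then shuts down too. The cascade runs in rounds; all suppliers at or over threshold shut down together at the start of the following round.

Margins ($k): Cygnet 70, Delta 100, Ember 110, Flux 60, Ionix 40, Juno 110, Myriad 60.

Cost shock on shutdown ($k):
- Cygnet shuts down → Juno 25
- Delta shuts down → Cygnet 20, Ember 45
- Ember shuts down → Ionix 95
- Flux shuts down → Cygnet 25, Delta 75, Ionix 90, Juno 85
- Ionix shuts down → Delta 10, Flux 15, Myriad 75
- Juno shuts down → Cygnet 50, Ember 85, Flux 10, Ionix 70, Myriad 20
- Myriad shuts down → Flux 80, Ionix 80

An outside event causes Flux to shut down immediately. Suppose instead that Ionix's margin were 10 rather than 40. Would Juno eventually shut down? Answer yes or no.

no

With Ionix's margin at 10:
Round 1 — Flux shuts down (initial).
  Cygnet: +25 → 25 < 70
  Delta: +75 → 75 < 100
  Ionix: +90 → 90 ≥ 10
  Juno: +85 → 85 < 110
Round 2 — Ionix shuts down.
  Delta: +10 → 85 < 100
  Myriad: +75 → 75 ≥ 60
Round 3 — Myriad shuts down.
No further shutdowns.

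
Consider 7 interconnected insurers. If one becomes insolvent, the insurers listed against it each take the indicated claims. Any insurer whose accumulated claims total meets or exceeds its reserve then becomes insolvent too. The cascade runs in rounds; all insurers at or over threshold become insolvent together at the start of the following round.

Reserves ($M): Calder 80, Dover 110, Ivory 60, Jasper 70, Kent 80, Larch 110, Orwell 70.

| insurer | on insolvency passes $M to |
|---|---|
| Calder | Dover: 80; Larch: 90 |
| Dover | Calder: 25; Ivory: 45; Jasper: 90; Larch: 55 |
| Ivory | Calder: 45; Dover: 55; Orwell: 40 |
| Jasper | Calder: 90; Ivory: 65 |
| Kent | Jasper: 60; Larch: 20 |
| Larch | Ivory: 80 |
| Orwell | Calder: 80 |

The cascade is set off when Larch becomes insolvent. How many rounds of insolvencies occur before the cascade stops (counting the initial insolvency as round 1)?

2

Round 1 — Larch becomes insolvent (initial).
  Ivory: +80 → 80 ≥ 60
Round 2 — Ivory becomes insolvent.
  Calder: +45 → 45 < 80
  Dover: +55 → 55 < 110
  Orwell: +40 → 40 < 70
No further insolvencies.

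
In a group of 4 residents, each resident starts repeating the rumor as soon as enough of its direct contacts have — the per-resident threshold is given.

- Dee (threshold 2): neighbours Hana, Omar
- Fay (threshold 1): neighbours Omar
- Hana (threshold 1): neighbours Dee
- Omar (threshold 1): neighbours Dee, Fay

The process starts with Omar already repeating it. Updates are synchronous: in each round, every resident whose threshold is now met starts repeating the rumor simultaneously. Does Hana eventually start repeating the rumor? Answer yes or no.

no

Round 1 — Omar starts repeating the rumor (initial).
Round 2 — checking thresholds:
  Dee: 1 of 2 neighbours < 2, not yet.
  Fay: 1 of 1 neighbours ≥ 1, starts repeating the rumor.
Round 3 — no new spreads; cascade stops.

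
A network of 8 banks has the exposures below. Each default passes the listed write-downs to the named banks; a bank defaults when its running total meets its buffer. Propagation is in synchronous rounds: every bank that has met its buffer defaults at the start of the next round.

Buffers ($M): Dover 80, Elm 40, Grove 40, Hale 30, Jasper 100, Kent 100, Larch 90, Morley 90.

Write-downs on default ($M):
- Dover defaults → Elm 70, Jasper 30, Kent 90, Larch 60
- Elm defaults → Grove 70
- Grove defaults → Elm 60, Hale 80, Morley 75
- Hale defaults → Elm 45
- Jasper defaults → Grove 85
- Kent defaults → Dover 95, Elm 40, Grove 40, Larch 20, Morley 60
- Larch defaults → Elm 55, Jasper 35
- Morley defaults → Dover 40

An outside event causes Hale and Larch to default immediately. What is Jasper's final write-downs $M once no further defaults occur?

Round 1 — Hale, Larch default (initial).
  Elm: +45+55 → 100 ≥ 40
  Jasper: +35 → 35 < 100
Round 2 — Elm defaults.
  Grove: +70 → 70 ≥ 40
Round 3 — Grove defaults.
  Morley: +75 → 75 < 90
No further defaults.

35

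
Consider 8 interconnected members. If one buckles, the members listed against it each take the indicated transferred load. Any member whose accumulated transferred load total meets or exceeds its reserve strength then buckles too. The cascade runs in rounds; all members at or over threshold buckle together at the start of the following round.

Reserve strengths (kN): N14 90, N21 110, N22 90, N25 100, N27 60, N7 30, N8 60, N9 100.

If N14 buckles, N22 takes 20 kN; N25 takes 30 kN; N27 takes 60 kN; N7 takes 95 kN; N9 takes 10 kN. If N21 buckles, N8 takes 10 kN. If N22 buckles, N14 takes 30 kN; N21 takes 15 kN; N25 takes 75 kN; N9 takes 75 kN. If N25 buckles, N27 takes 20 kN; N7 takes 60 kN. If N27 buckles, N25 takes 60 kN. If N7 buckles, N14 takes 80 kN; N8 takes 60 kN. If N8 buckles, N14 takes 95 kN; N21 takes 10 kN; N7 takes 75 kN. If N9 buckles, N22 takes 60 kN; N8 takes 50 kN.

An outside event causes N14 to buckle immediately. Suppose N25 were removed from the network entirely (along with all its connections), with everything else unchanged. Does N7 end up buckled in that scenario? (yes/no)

With N25 removed:
Round 1 — N14 buckles (initial).
  N22: +20 → 20 < 90
  N27: +60 → 60 ≥ 60
  N7: +95 → 95 ≥ 30
  N9: +10 → 10 < 100
Round 2 — N27, N7 buckle.
  N8: +60 → 60 ≥ 60
Round 3 — N8 buckles.
  N21: +10 → 10 < 110
No further bucklings.

yes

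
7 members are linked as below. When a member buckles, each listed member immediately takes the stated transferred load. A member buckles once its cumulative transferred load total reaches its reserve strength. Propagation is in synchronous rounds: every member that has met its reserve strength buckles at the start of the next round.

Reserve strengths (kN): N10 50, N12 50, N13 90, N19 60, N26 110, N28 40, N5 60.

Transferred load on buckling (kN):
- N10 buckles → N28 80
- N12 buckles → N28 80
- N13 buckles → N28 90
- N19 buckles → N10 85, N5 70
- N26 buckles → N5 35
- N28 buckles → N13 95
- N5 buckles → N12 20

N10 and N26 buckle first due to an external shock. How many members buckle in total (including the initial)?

Round 1 — N10, N26 buckle (initial).
  N28: +80 → 80 ≥ 40
  N5: +35 → 35 < 60
Round 2 — N28 buckles.
  N13: +95 → 95 ≥ 90
Round 3 — N13 buckles.
No further bucklings.

4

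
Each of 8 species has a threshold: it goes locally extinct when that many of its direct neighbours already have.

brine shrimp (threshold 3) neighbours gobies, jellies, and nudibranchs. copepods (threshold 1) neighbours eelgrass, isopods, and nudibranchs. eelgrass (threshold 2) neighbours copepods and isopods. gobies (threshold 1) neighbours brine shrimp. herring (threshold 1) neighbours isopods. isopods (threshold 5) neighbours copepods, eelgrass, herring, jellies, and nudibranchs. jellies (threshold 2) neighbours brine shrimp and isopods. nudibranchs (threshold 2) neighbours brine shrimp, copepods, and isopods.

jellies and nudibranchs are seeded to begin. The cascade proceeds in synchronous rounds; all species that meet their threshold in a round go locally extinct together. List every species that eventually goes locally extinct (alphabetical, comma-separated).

Round 1 — jellies, nudibranchs go locally extinct (initial).
Round 2 — checking thresholds:
  brine shrimp: 2 of 3 neighbours < 3, not yet.
  copepods: 1 of 3 neighbours ≥ 1, goes locally extinct.
  isopods: 2 of 5 neighbours < 5, not yet.
Round 3 — no new extinctions; cascade stops.

copepods, jellies, nudibranchs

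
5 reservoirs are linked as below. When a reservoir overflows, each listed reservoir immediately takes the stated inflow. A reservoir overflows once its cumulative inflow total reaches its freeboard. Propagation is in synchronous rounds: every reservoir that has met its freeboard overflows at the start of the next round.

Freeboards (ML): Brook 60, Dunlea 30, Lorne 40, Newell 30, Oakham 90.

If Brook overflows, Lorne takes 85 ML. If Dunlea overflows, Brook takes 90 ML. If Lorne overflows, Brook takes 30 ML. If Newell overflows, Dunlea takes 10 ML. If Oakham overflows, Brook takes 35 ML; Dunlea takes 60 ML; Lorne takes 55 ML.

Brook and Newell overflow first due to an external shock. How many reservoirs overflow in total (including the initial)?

3

Round 1 — Brook, Newell overflow (initial).
  Dunlea: +10 → 10 < 30
  Lorne: +85 → 85 ≥ 40
Round 2 — Lorne overflows.
No further overflows.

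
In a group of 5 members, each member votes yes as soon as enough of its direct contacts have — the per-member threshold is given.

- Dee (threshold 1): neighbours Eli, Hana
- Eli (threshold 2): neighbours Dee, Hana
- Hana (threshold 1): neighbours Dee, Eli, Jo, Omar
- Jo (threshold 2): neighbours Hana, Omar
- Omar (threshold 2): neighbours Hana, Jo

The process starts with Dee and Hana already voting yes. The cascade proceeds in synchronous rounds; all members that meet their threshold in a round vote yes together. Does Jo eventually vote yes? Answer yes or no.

no

Round 1 — Dee, Hana vote yes (initial).
Round 2 — checking thresholds:
  Eli: 2 of 2 neighbours ≥ 2, votes yes.
  Jo: 1 of 2 neighbours < 2, below threshold.
  Omar: 1 of 2 neighbours < 2, below threshold.
Round 3 — no new yes votes; cascade stops.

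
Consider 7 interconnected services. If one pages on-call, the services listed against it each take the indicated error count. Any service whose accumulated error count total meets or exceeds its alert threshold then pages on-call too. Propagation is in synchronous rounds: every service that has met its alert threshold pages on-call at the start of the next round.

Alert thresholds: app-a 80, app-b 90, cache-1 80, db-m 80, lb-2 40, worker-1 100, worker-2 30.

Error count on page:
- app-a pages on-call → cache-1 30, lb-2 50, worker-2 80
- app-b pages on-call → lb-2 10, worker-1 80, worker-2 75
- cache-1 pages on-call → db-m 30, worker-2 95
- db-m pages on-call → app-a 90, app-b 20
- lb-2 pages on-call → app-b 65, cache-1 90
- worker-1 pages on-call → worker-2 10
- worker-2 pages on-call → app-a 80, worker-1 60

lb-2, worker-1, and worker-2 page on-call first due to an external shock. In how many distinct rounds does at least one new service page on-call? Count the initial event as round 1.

2

Round 1 — lb-2, worker-1, worker-2 page on-call (initial).
  app-a: +80 → 80 ≥ 80
  app-b: +65 → 65 < 90
  cache-1: +90 → 90 ≥ 80
Round 2 — app-a, cache-1 page on-call.
  db-m: +30 → 30 < 80
No further pages.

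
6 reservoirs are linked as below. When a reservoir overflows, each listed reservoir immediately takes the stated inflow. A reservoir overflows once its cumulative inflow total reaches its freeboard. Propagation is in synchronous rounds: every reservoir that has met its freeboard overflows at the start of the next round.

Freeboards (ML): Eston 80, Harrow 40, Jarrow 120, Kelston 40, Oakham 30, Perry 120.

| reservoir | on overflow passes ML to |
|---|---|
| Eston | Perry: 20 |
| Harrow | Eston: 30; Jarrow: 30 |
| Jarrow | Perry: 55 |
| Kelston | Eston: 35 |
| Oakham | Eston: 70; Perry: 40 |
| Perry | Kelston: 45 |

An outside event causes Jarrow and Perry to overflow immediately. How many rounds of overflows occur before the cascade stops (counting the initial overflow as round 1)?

Round 1 — Jarrow, Perry overflow (initial).
  Kelston: +45 → 45 ≥ 40
Round 2 — Kelston overflows.
  Eston: +35 → 35 < 80
No further overflows.

2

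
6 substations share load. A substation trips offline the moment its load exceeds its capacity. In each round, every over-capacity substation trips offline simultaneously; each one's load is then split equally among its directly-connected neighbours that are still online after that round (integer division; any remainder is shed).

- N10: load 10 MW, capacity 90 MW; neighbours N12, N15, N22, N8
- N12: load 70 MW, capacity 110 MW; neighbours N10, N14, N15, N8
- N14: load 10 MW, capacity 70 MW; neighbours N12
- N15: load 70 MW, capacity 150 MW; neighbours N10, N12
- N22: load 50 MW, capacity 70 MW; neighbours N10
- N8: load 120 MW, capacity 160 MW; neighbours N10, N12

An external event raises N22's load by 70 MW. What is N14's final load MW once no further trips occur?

66

Round 1 — N22 at 120 > 70. N22 trips offline.
  N22 sheds 120 MW to N10: 120 each.
    N10: 10+120 = 130 > 90
Round 2 — N10 trips offline.
  N10 sheds 130 MW to N12, N15, N8: 43 each (1 lost).
    N12: 70+43 = 113 > 110
    N15: 70+43 = 113 ≤ 150
    N8: 120+43 = 163 > 160
Round 3 — N12, N8 trip offline.
  N12 sheds 113 MW to N14, N15: 56 each (1 lost).
    N14: 10+56 = 66 ≤ 70
    N15: 113+56 = 169 > 150
  N8 sheds 163 MW: no online neighbours, lost.
Round 4 — N15 trips offline.
  N15 sheds 169 MW: no online neighbours, lost.
No further trips.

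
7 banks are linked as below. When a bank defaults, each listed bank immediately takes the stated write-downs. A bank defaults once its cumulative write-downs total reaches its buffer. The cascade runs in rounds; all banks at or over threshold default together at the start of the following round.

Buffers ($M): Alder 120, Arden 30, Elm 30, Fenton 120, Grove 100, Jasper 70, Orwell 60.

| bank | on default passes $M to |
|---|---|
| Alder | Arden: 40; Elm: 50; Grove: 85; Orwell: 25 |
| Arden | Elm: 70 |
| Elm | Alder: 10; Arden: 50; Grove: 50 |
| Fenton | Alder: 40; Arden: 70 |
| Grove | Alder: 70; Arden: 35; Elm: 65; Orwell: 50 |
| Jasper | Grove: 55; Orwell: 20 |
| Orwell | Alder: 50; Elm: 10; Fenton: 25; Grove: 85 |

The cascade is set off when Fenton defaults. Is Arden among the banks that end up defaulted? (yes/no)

Round 1 — Fenton defaults (initial).
  Alder: +40 → 40 < 120
  Arden: +70 → 70 ≥ 30
Round 2 — Arden defaults.
  Elm: +70 → 70 ≥ 30
Round 3 — Elm defaults.
  Alder: +10 → 50 < 120
  Grove: +50 → 50 < 100
No further defaults.

yes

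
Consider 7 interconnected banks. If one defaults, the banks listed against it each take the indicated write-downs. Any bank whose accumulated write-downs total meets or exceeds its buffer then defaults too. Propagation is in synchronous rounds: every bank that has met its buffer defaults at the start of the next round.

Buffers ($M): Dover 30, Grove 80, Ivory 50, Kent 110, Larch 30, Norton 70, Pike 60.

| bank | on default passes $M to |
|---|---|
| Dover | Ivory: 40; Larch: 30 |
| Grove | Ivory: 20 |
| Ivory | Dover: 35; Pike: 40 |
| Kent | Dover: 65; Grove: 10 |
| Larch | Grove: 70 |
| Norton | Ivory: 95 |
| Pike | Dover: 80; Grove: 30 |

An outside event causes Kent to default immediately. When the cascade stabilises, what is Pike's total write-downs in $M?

Round 1 — Kent defaults (initial).
  Dover: +65 → 65 ≥ 30
  Grove: +10 → 10 < 80
Round 2 — Dover defaults.
  Ivory: +40 → 40 < 50
  Larch: +30 → 30 ≥ 30
Round 3 — Larch defaults.
  Grove: +70 → 80 ≥ 80
Round 4 — Grove defaults.
  Ivory: +20 → 60 ≥ 50
Round 5 — Ivory defaults.
  Pike: +40 → 40 < 60
No further defaults.

40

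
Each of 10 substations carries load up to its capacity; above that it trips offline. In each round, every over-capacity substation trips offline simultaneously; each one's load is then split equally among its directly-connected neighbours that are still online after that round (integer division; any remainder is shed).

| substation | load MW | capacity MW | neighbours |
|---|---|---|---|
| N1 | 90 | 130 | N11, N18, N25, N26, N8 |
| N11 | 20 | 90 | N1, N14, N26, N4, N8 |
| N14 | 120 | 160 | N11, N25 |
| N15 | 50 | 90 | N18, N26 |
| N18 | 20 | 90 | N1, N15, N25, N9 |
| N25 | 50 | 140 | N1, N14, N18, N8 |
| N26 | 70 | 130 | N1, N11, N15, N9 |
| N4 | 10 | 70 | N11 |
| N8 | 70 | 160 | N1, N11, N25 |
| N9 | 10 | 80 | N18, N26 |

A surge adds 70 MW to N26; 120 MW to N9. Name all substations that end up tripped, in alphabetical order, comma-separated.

Round 1 — N26 at 140 > 130; N9 at 130 > 80. N26, N9 trip offline.
  N26 sheds 140 MW to N1, N11, N15: 46 each (2 lost).
    N1: 90+46 = 136 > 130
    N11: 20+46 = 66 ≤ 90
    N15: 50+46 = 96 > 90
  N9 sheds 130 MW to N18: 130 each.
    N18: 20+130 = 150 > 90
Round 2 — N1, N15, N18 trip offline.
  N1 sheds 136 MW to N11, N25, N8: 45 each (1 lost).
    N11: 66+45 = 111 > 90
    N25: 50+45 = 95 ≤ 140
    N8: 70+45 = 115 ≤ 160
  N15 sheds 96 MW: no online neighbours, lost.
  N18 sheds 150 MW to N25: 150 each.
    N25: 95+150 = 245 > 140
Round 3 — N11, N25 trip offline.
  N11 sheds 111 MW to N14, N4, N8: 37 each.
    N14: 120+37 = 157 ≤ 160
    N4: 10+37 = 47 ≤ 70
    N8: 115+37 = 152 ≤ 160
  N25 sheds 245 MW to N14, N8: 122 each (1 lost).
    N14: 157+122 = 279 > 160
    N8: 152+122 = 274 > 160
Round 4 — N14, N8 trip offline.
  N14 sheds 279 MW: no online neighbours, lost.
  N8 sheds 274 MW: no online neighbours, lost.
No further trips.

N1, N11, N14, N15, N18, N25, N26, N8, N9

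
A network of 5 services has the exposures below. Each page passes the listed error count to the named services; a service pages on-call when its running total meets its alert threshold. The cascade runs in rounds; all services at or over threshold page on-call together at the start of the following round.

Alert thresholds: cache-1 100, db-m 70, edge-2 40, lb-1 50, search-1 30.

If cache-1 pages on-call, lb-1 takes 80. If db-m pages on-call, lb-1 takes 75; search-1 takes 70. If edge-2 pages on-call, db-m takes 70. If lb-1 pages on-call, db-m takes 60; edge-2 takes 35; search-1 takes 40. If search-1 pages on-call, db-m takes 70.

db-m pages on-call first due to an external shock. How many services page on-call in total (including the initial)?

3

Round 1 — db-m pages on-call (initial).
  lb-1: +75 → 75 ≥ 50
  search-1: +70 → 70 ≥ 30
Round 2 — lb-1, search-1 page on-call.
  edge-2: +35 → 35 < 40
No further pages.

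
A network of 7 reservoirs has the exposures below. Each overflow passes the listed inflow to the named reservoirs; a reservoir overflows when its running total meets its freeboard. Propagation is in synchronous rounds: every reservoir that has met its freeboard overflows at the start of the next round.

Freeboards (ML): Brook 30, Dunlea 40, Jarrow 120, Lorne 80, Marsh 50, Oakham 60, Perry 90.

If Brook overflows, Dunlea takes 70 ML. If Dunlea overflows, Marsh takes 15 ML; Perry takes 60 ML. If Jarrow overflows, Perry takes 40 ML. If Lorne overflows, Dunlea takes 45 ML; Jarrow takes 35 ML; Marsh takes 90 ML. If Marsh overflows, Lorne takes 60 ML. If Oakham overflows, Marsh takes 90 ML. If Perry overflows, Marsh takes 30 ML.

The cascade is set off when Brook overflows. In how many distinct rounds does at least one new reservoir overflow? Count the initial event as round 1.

2

Round 1 — Brook overflows (initial).
  Dunlea: +70 → 70 ≥ 40
Round 2 — Dunlea overflows.
  Marsh: +15 → 15 < 50
  Perry: +60 → 60 < 90
No further overflows.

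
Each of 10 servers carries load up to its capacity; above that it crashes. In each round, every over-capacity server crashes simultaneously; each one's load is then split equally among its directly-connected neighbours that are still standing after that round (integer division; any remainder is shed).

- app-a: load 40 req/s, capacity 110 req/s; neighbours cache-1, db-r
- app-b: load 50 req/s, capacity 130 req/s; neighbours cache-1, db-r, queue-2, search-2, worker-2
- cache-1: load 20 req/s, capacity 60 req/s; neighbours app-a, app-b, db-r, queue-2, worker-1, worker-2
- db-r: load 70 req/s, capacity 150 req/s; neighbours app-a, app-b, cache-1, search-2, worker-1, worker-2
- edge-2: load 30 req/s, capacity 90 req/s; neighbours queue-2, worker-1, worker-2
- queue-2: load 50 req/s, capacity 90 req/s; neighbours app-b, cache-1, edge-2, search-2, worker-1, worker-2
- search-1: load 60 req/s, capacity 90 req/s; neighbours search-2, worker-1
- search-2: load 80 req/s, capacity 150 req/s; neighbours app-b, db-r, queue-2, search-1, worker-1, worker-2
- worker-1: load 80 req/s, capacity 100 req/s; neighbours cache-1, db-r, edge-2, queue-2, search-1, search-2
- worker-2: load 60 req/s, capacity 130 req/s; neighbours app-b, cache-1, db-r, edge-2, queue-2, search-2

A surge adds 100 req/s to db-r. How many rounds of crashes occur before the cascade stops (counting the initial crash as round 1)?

3

Round 1 — db-r at 170 > 150. db-r crashes.
  db-r sheds 170 req/s to app-a, app-b, cache-1, search-2, worker-1, worker-2: 28 each (2 lost).
    app-a: 40+28 = 68 ≤ 110
    app-b: 50+28 = 78 ≤ 130
    cache-1: 20+28 = 48 ≤ 60
    search-2: 80+28 = 108 ≤ 150
    worker-1: 80+28 = 108 > 100
    worker-2: 60+28 = 88 ≤ 130
Round 2 — worker-1 crashes.
  worker-1 sheds 108 req/s to cache-1, edge-2, queue-2, search-1, search-2: 21 each (3 lost).
    cache-1: 48+21 = 69 > 60
    edge-2: 30+21 = 51 ≤ 90
    queue-2: 50+21 = 71 ≤ 90
    search-1: 60+21 = 81 ≤ 90
    search-2: 108+21 = 129 ≤ 150
Round 3 — cache-1 crashes.
  cache-1 sheds 69 req/s to app-a, app-b, queue-2, worker-2: 17 each (1 lost).
    app-a: 68+17 = 85 ≤ 110
    app-b: 78+17 = 95 ≤ 130
    queue-2: 71+17 = 88 ≤ 90
    worker-2: 88+17 = 105 ≤ 130
No further crashes.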